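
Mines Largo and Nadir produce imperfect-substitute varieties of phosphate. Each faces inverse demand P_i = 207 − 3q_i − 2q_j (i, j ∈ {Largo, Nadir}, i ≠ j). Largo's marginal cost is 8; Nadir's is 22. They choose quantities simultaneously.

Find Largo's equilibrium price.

85.25

Mine Largo's profit: π = q_{Largo}(207 − 3q_{Largo} − 2q_{Nadir}) − 8q_{Largo}.
∂π/∂q_{Largo} = 199 − 6q_{Largo} − 2q_{Nadir} = 0 ⇒ q_{Largo} = 199/6 − (1/3)q_{Nadir}.
Similarly q_{Nadir} = 185/6 − (1/3)q_{Largo}.
Solving the two reaction functions simultaneously: (1 − (−1/3)(−1/3))q_{Largo} = 199/6 − (1/3)·(185/6), so (8/9)q_{Largo} = 206/9 and q_{Largo} = 25.75.
Then q_{Nadir} = 185/6 − (1/3)·25.75 = 22.25.
P_{Largo} = 207 − 3·25.75 − 2·22.25 = 85.25.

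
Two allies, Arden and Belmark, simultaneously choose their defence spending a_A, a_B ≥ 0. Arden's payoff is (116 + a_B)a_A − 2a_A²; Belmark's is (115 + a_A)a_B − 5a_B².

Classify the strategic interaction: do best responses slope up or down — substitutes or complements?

strategic complements

Expanding Arden's payoff: 116a_A + a_Ba_A − 2a_A².
∂π/∂a_A = 116 + a_B − 4a_A = 0, so a_A = 29 + 0.25a_B.
The best-response slope da_A/da_B = 0.25 > 0: the reaction function is upward-sloping, so the choices are strategic complements.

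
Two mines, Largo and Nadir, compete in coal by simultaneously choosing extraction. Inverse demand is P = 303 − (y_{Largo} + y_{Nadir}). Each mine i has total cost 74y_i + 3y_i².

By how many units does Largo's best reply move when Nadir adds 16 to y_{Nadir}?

-2

Mine Largo's profit: π = y_{Largo}(303 − (y_{Largo} + y_{Nadir})) − 74y_{Largo} − 3y_{Largo}².
∂π/∂y_{Largo} = 229 − 8y_{Largo} − y_{Nadir} = 0, so y_{Largo} = 28.625 − 0.125y_{Nadir}.
The reaction-function slope is −0.125, so a 16-unit rise in y_{Nadir} moves y_{Largo} by −0.125 × 16 = −2. Largo's best response falls — the actions are strategic substitutes.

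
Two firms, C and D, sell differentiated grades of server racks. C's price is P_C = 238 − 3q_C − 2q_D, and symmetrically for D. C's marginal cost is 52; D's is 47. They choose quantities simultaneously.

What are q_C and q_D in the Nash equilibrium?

Firm C's profit: π = q_C(238 − 3q_C − 2q_D) − 52q_C.
∂π/∂q_C = 186 − 6q_C − 2q_D = 0 ⇒ q_C = 31 − (1/3)q_D.
Similarly q_D = 191/6 − (1/3)q_C.
Plugging q_D into C's best response: q_C = 31 − (1/3)(191/6 − (1/3)q_C) ⇒ (8/9)q_C = 367/18, so q_C = 22.9375.
Then q_D = 191/6 − (1/3)·22.9375 = 24.1875.

22.9375, 24.1875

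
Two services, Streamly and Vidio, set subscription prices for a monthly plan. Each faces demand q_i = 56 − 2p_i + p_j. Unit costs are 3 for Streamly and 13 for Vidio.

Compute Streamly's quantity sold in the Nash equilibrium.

Streamly's profit: π = (p_{Streamly} − 3)(56 − 2p_{Streamly} + p_{Vidio}).
∂π/∂p_{Streamly} = 62 − 4p_{Streamly} + p_{Vidio} = 0 ⇒ p_{Streamly} = 15.5 + 0.25p_{Vidio}.
Similarly p_{Vidio} = 20.5 + 0.25p_{Streamly}.
Substituting the second reaction function into the first: p_{Streamly} = 15.5 + 0.25(20.5 + 0.25p_{Streamly}), which gives 0.9375p_{Streamly} = 20.625 ⇒ p_{Streamly} = 22.
Then p_{Vidio} = 20.5 + 0.25·22 = 26.
q_{Streamly} = 56 − 2·22 + 26 = 38.

38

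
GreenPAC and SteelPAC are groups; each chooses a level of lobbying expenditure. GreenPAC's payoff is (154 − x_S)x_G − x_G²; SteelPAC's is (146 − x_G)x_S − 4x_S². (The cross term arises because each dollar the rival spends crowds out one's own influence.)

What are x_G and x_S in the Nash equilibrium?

Expanding GreenPAC's payoff: 154x_G − x_Sx_G − x_G².
∂π/∂x_G = 154 − x_S − 2x_G = 0, so x_G = 77 − 0.5x_S.
Likewise for SteelPAC: x_S = 18.25 − 0.125x_G.
Plugging x_S into GreenPAC's best response: x_G = 77 − 0.5(18.25 − 0.125x_G) ⇒ 0.9375x_G = 67.875, so x_G = 72.4.
Then x_S = 18.25 − 0.125·72.4 = 9.2.

72.4, 9.2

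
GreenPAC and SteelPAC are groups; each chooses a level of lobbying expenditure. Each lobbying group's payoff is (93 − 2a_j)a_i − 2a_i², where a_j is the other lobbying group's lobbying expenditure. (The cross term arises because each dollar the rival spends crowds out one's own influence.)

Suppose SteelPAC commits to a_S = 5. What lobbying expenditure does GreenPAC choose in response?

GreenPAC's payoff is (93 − 2a_S)a_G − 2a_G².
∂π/∂a_G = 93 − 2a_S − 4a_G = 0, so a_G = 23.25 − 0.5a_S.
At a_S = 5: a_G = 23.25 − 0.5·5 = 20.75.

20.75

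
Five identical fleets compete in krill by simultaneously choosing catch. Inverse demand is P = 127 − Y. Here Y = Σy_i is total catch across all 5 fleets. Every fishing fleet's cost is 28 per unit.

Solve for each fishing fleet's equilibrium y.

A representative fishing fleet's profit is π_i = y_i(127 − Y) − 28y_i, with Y = y_i + Σ_{j≠i} y_j.
First-order condition: 99 − 2y_i − Σ_{j≠i} y_j = 0.
In a symmetric equilibrium every fishing fleet chooses the same y, so Σ_{j≠i} y_j = 4y. The condition becomes 99 − 6y = 0, giving y = 99/6 = 16.5.

16.5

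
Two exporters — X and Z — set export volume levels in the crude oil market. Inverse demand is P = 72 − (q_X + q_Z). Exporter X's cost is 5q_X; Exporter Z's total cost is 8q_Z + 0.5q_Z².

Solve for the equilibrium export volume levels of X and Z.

Exporter X's profit: π = q_X(72 − (q_X + q_Z)) − 5q_X.
∂π/∂q_X = 67 − 2q_X − q_Z = 0, so q_X = 33.5 − 0.5q_Z.
For Z: ∂π/∂q_Z = 64 − 3q_Z − q_X = 0 ⇒ q_Z = 64/3 − (1/3)q_X.
Solving the two reaction functions simultaneously: (1 − (−0.5)(−1/3))q_X = 33.5 − 0.5·(64/3), so (5/6)q_X = 137/6 and q_X = 27.4.
Then q_Z = 64/3 − (1/3)·27.4 = 12.2.

27.4, 12.2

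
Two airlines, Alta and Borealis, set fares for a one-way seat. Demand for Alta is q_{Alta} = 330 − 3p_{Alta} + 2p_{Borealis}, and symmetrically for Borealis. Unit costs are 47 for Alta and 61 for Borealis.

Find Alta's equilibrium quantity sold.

220.125

Alta's profit: π = (p_{Alta} − 47)(330 − 3p_{Alta} + 2p_{Borealis}).
∂π/∂p_{Alta} = 471 − 6p_{Alta} + 2p_{Borealis} = 0 ⇒ p_{Alta} = 78.5 + (1/3)p_{Borealis}.
Similarly p_{Borealis} = 85.5 + (1/3)p_{Alta}.
Substituting the second reaction function into the first: p_{Alta} = 78.5 + (1/3)(85.5 + (1/3)p_{Alta}), which gives (8/9)p_{Alta} = 107 ⇒ p_{Alta} = 120.375.
Then p_{Borealis} = 85.5 + (1/3)·120.375 = 125.625.
q_{Alta} = 330 − 3·120.375 + 2·125.625 = 220.125.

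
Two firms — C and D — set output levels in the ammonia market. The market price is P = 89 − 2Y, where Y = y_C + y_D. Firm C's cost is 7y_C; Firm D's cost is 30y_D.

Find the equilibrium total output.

23.5

Firm C's profit: π = y_C(89 − 2(y_C + y_D)) − 7y_C.
∂π/∂y_C = 82 − 4y_C − 2y_D = 0, so y_C = 20.5 − 0.5y_D.
By the same steps for D: y_D = 14.75 − 0.5y_C.
Substituting the second reaction function into the first: y_C = 20.5 − 0.5(14.75 − 0.5y_C), which gives 0.75y_C = 13.125 ⇒ y_C = 17.5.
Then y_D = 14.75 − 0.5·17.5 = 6.
Total output: 17.5 + 6 = 23.5.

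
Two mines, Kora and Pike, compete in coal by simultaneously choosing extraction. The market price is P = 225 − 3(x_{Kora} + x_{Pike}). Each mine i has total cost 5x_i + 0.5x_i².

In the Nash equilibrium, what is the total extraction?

44

Mine Kora's profit: π = x_{Kora}(225 − 3(x_{Kora} + x_{Pike})) − 5x_{Kora} − 0.5x_{Kora}².
∂π/∂x_{Kora} = 220 − 7x_{Kora} − 3x_{Pike} = 0, so x_{Kora} = 220/7 − (3/7)x_{Pike}.
By symmetry x_{Pike} = x_{Kora}; substituting into the reaction function, (10/7)x_{Kora} = 220/7 and x_{Kora} = 22.
Total extraction: 22 + 22 = 44.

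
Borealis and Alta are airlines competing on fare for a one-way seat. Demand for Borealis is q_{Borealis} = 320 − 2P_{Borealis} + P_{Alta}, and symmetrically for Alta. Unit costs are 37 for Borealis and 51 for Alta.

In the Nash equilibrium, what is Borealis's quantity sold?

192.4

Borealis's profit: π = (P_{Borealis} − 37)(320 − 2P_{Borealis} + P_{Alta}).
∂π/∂P_{Borealis} = 394 − 4P_{Borealis} + P_{Alta} = 0 ⇒ P_{Borealis} = 98.5 + 0.25P_{Alta}.
Similarly P_{Alta} = 105.5 + 0.25P_{Borealis}.
Plugging P_{Alta} into Borealis's best response: P_{Borealis} = 98.5 + 0.25(105.5 + 0.25P_{Borealis}) ⇒ 0.9375P_{Borealis} = 124.875, so P_{Borealis} = 133.2.
Then P_{Alta} = 105.5 + 0.25·133.2 = 138.8.
q_{Borealis} = 320 − 2·133.2 + 138.8 = 192.4.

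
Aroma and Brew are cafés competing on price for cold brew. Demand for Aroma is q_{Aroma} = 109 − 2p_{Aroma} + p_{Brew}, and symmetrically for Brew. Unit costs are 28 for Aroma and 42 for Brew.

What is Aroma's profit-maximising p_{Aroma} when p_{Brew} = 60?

56.25

Aroma's profit: π = (p_{Aroma} − 28)(109 − 2p_{Aroma} + p_{Brew}).
∂π/∂p_{Aroma} = 165 − 4p_{Aroma} + p_{Brew} = 0 ⇒ p_{Aroma} = 41.25 + 0.25p_{Brew}.
At p_{Brew} = 60: p_{Aroma} = 41.25 + 0.25·60 = 56.25.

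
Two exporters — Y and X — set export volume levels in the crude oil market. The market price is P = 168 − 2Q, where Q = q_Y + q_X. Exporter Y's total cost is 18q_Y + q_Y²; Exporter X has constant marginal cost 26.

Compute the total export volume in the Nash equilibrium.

43.4

Exporter Y's profit: π = q_Y(168 − 2(q_Y + q_X)) − 18q_Y − q_Y².
∂π/∂q_Y = 150 − 6q_Y − 2q_X = 0, so q_Y = 25 − (1/3)q_X.
For X: ∂π/∂q_X = 142 − 4q_X − 2q_Y = 0 ⇒ q_X = 35.5 − 0.5q_Y.
Plugging q_X into Y's best response: q_Y = 25 − (1/3)(35.5 − 0.5q_Y) ⇒ (5/6)q_Y = 79/6, so q_Y = 15.8.
Then q_X = 35.5 − 0.5·15.8 = 27.6.
Total export volume: 15.8 + 27.6 = 43.4.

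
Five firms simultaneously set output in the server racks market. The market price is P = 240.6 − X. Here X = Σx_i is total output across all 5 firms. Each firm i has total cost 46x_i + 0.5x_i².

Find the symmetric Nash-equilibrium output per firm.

27.8

A representative firm's profit is π_i = x_i(240.6 − X) − 46x_i − 0.5x_i², with X = x_i + Σ_{j≠i} x_j.
First-order condition: 194.6 − 3x_i − Σ_{j≠i} x_j = 0.
In a symmetric equilibrium every firm chooses the same x, so Σ_{j≠i} x_j = 4x. The condition becomes 194.6 − 7x = 0, giving x = 194.6/7 = 27.8.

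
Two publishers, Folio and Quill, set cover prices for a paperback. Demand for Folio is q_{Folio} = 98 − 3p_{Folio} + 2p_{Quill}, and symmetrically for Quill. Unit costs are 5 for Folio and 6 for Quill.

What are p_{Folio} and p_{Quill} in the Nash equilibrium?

Folio's profit: π = (p_{Folio} − 5)(98 − 3p_{Folio} + 2p_{Quill}).
∂π/∂p_{Folio} = 113 − 6p_{Folio} + 2p_{Quill} = 0 ⇒ p_{Folio} = 113/6 + (1/3)p_{Quill}.
Similarly p_{Quill} = 58/3 + (1/3)p_{Folio}.
Plugging p_{Quill} into Folio's best response: p_{Folio} = 113/6 + (1/3)(58/3 + (1/3)p_{Folio}) ⇒ (8/9)p_{Folio} = 455/18, so p_{Folio} = 28.4375.
Then p_{Quill} = 58/3 + (1/3)·28.4375 = 28.8125.

28.4375, 28.8125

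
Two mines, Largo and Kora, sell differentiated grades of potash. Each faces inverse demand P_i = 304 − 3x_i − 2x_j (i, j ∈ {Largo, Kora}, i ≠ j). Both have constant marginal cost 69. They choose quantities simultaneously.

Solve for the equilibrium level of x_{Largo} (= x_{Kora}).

29.375

Mine Largo's profit: π = x_{Largo}(304 − 3x_{Largo} − 2x_{Kora}) − 69x_{Largo}.
∂π/∂x_{Largo} = 235 − 6x_{Largo} − 2x_{Kora} = 0 ⇒ x_{Largo} = 235/6 − (1/3)x_{Kora}.
Setting x_{Largo} = x_{Kora} in the reaction function: x_{Largo} = 235/6 − (1/3)x_{Largo}, so x_{Largo} = (235/6) / (4/3) = 29.375.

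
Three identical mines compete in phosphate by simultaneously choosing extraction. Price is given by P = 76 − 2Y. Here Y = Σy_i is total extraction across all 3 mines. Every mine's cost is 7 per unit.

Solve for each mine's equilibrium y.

A representative mine's profit is π_i = y_i(76 − 2Y) − 7y_i, with Y = y_i + Σ_{j≠i} y_j.
First-order condition: 69 − 4y_i − 2Σ_{j≠i} y_j = 0.
In a symmetric equilibrium every mine chooses the same y, so Σ_{j≠i} y_j = 2y. The condition becomes 69 − 8y = 0, giving y = 69/8 = 8.625.

8.625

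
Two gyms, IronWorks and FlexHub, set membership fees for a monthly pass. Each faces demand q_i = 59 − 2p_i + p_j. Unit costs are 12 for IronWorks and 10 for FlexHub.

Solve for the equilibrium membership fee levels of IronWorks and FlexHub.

27.4, 26.6

IronWorks's profit: π = (p_{IronWorks} − 12)(59 − 2p_{IronWorks} + p_{FlexHub}).
∂π/∂p_{IronWorks} = 83 − 4p_{IronWorks} + p_{FlexHub} = 0 ⇒ p_{IronWorks} = 20.75 + 0.25p_{FlexHub}.
Similarly p_{FlexHub} = 19.75 + 0.25p_{IronWorks}.
Solving the two reaction functions simultaneously: (1 − (0.25)(0.25))p_{IronWorks} = 20.75 + 0.25·19.75, so 0.9375p_{IronWorks} = 25.6875 and p_{IronWorks} = 27.4.
Then p_{FlexHub} = 19.75 + 0.25·27.4 = 26.6.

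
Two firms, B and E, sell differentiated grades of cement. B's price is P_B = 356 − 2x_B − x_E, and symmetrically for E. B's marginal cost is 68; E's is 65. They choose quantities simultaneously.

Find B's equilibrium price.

182.8

Firm B's profit: π = x_B(356 − 2x_B − x_E) − 68x_B.
∂π/∂x_B = 288 − 4x_B − x_E = 0 ⇒ x_B = 72 − 0.25x_E.
Similarly x_E = 72.75 − 0.25x_B.
Plugging x_E into B's best response: x_B = 72 − 0.25(72.75 − 0.25x_B) ⇒ 0.9375x_B = 53.8125, so x_B = 57.4.
Then x_E = 72.75 − 0.25·57.4 = 58.4.
P_B = 356 − 2·57.4 − 58.4 = 182.8.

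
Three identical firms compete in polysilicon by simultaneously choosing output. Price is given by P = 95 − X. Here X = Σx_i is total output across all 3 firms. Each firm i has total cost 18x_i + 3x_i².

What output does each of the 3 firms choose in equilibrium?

A representative firm's profit is π_i = x_i(95 − X) − 18x_i − 3x_i², with X = x_i + Σ_{j≠i} x_j.
First-order condition: 77 − 8x_i − Σ_{j≠i} x_j = 0.
Imposing symmetry (x_j = x for all j) turns Σ_{j≠i} x_j into 2x, so 77 = 10x and x = 7.7.

7.7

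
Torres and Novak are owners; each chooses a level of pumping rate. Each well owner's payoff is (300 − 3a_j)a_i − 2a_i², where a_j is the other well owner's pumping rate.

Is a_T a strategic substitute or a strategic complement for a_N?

Torres's payoff is (300 − 3a_N)a_T − 2a_T².
∂π/∂a_T = 300 − 3a_N − 4a_T = 0, so a_T = 75 − 0.75a_N.
The best-response slope da_T/da_N = −0.75 < 0: the reaction function is downward-sloping, so the choices are strategic substitutes.

strategic substitutes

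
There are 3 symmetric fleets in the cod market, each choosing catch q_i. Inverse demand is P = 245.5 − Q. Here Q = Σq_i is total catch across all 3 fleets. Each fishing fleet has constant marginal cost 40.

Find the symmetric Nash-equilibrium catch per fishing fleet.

51.375

A representative fishing fleet's profit is π_i = q_i(245.5 − Q) − 40q_i, with Q = q_i + Σ_{j≠i} q_j.
First-order condition: 205.5 − 2q_i − Σ_{j≠i} q_j = 0.
In a symmetric equilibrium every fishing fleet chooses the same q, so Σ_{j≠i} q_j = 2q. The condition becomes 205.5 − 4q = 0, giving q = 205.5/4 = 51.375.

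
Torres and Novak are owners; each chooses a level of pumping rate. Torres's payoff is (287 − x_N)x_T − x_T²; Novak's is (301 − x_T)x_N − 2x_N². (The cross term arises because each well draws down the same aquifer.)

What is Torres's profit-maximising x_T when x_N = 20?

133.5

Expanding Torres's payoff: 287x_T − x_Nx_T − x_T².
∂π/∂x_T = 287 − x_N − 2x_T = 0, so x_T = 143.5 − 0.5x_N.
At x_N = 20: x_T = 143.5 − 0.5·20 = 133.5.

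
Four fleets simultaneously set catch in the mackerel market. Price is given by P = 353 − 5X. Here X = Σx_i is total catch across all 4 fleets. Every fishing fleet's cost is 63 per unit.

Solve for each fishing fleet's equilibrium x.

A representative fishing fleet's profit is π_i = x_i(353 − 5X) − 63x_i, with X = x_i + Σ_{j≠i} x_j.
First-order condition: 290 − 10x_i − 5Σ_{j≠i} x_j = 0.
With identical fishing fleets, set every x_j = x: then 290 − 10x − 15x = 0, i.e. x = 290/25 = 11.6.

11.6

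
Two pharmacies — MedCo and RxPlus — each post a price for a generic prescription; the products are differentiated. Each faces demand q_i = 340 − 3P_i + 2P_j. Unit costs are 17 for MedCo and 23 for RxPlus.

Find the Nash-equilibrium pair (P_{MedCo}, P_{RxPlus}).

98.875, 101.125

MedCo's profit: π = (P_{MedCo} − 17)(340 − 3P_{MedCo} + 2P_{RxPlus}).
∂π/∂P_{MedCo} = 391 − 6P_{MedCo} + 2P_{RxPlus} = 0 ⇒ P_{MedCo} = 391/6 + (1/3)P_{RxPlus}.
Similarly P_{RxPlus} = 409/6 + (1/3)P_{MedCo}.
Plugging P_{RxPlus} into MedCo's best response: P_{MedCo} = 391/6 + (1/3)(409/6 + (1/3)P_{MedCo}) ⇒ (8/9)P_{MedCo} = 791/9, so P_{MedCo} = 98.875.
Then P_{RxPlus} = 409/6 + (1/3)·98.875 = 101.125.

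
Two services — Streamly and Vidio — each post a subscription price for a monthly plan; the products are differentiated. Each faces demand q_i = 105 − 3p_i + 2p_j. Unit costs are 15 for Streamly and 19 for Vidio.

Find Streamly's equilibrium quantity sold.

69.75

Streamly's profit: π = (p_{Streamly} − 15)(105 − 3p_{Streamly} + 2p_{Vidio}).
∂π/∂p_{Streamly} = 150 − 6p_{Streamly} + 2p_{Vidio} = 0 ⇒ p_{Streamly} = 25 + (1/3)p_{Vidio}.
Similarly p_{Vidio} = 27 + (1/3)p_{Streamly}.
Solving the two reaction functions simultaneously: (1 − (1/3)(1/3))p_{Streamly} = 25 + (1/3)·27, so (8/9)p_{Streamly} = 34 and p_{Streamly} = 38.25.
Then p_{Vidio} = 27 + (1/3)·38.25 = 39.75.
q_{Streamly} = 105 − 3·38.25 + 2·39.75 = 69.75.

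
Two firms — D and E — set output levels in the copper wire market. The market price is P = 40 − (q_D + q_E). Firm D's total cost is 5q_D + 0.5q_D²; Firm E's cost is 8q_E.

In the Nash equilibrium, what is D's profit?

Firm D's profit: π = q_D(40 − (q_D + q_E)) − 5q_D − 0.5q_D².
∂π/∂q_D = 35 − 3q_D − q_E = 0, so q_D = 35/3 − (1/3)q_E.
For E: ∂π/∂q_E = 32 − 2q_E − q_D = 0 ⇒ q_E = 16 − 0.5q_D.
Plugging q_E into D's best response: q_D = 35/3 − (1/3)(16 − 0.5q_D) ⇒ (5/6)q_D = 19/3, so q_D = 7.6.
Then q_E = 16 − 0.5·7.6 = 12.2.
Price P = 40 − 19.8 = 20.2.
D's profit: (20.2 − 5)·7.6 − 0.5(7.6)² = 86.64.

86.64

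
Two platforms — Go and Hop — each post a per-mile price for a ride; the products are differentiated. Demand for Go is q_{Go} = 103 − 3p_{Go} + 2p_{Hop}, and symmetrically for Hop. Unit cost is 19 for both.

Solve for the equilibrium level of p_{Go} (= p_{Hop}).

40

Go's profit: π = (p_{Go} − 19)(103 − 3p_{Go} + 2p_{Hop}).
∂π/∂p_{Go} = 160 − 6p_{Go} + 2p_{Hop} = 0 ⇒ p_{Go} = 80/3 + (1/3)p_{Hop}.
By symmetry p_{Hop} = p_{Go}; substituting into the reaction function, (2/3)p_{Go} = 80/3 and p_{Go} = 40.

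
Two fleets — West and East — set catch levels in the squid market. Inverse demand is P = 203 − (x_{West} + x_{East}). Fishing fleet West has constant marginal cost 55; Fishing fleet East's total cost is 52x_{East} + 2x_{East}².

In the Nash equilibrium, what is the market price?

Fishing fleet West's profit: π = x_{West}(203 − (x_{West} + x_{East})) − 55x_{West}.
∂π/∂x_{West} = 148 − 2x_{West} − x_{East} = 0, so x_{West} = 74 − 0.5x_{East}.
For East: ∂π/∂x_{East} = 151 − 6x_{East} − x_{West} = 0 ⇒ x_{East} = 151/6 − (1/6)x_{West}.
Solving the two reaction functions simultaneously: (1 − (−0.5)(−1/6))x_{West} = 74 − 0.5·(151/6), so (11/12)x_{West} = 737/12 and x_{West} = 67.
Then x_{East} = 151/6 − (1/6)·67 = 14.
Equilibrium price: P = 203 − 81 = 122.

122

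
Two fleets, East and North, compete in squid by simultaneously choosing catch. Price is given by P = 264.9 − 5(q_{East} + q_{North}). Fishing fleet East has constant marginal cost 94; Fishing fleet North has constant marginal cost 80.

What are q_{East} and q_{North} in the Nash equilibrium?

Fishing fleet East's profit: π = q_{East}(264.9 − 5(q_{East} + q_{North})) − 94q_{East}.
∂π/∂q_{East} = 170.9 − 10q_{East} − 5q_{North} = 0, so q_{East} = 17.09 − 0.5q_{North}.
By the same steps for North: q_{North} = 18.49 − 0.5q_{East}.
Substituting the second reaction function into the first: q_{East} = 17.09 − 0.5(18.49 − 0.5q_{East}), which gives 0.75q_{East} = 7.845 ⇒ q_{East} = 10.46.
Then q_{North} = 18.49 − 0.5·10.46 = 13.26.

10.46, 13.26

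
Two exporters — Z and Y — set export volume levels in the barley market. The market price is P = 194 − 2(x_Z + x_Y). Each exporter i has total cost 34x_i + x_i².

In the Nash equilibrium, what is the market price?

Exporter Z's profit: π = x_Z(194 − 2(x_Z + x_Y)) − 34x_Z − x_Z².
∂π/∂x_Z = 160 − 6x_Z − 2x_Y = 0, so x_Z = 80/3 − (1/3)x_Y.
The game is symmetric, so in equilibrium x_Y = x_Z: the reaction function gives (4/3)x_Z = 80/3, hence x_Z = 20.
Equilibrium price: P = 194 − 2·40 = 114.

114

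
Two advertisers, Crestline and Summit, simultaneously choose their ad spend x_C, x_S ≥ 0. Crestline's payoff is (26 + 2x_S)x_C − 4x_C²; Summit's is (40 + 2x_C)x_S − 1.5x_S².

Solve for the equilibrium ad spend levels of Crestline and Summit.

7.9, 18.6

Expanding Crestline's payoff: 26x_C + 2x_Sx_C − 4x_C².
∂π/∂x_C = 26 + 2x_S − 8x_C = 0, so x_C = 3.25 + 0.25x_S.
Likewise for Summit: x_S = 40/3 + (2/3)x_C.
Plugging x_S into Crestline's best response: x_C = 3.25 + 0.25(40/3 + (2/3)x_C) ⇒ (5/6)x_C = 79/12, so x_C = 7.9.
Then x_S = 40/3 + (2/3)·7.9 = 18.6.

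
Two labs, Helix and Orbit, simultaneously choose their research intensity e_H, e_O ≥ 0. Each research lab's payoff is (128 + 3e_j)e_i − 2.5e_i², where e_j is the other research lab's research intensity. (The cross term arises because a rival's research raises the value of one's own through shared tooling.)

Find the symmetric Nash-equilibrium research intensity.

Helix's payoff is (128 + 3e_O)e_H − 2.5e_H².
∂π/∂e_H = 128 + 3e_O − 5e_H = 0, so e_H = 25.6 + 0.6e_O.
Setting e_H = e_O in the reaction function: e_H = 25.6 + 0.6e_H, so e_H = 25.6 / 0.4 = 64.

64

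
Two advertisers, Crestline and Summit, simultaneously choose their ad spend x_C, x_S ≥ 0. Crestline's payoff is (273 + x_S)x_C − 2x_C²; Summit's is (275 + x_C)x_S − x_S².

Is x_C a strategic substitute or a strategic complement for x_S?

Expanding Crestline's payoff: 273x_C + x_Sx_C − 2x_C².
∂π/∂x_C = 273 + x_S − 4x_C = 0, so x_C = 68.25 + 0.25x_S.
The best-response slope dx_C/dx_S = 0.25 > 0: the reaction function is upward-sloping, so the choices are strategic complements.

strategic complements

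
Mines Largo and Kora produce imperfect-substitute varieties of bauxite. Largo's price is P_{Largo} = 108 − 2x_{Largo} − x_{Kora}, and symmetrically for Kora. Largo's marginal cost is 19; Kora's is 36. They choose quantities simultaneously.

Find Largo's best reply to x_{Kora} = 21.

17

Mine Largo's profit: π = x_{Largo}(108 − 2x_{Largo} − x_{Kora}) − 19x_{Largo}.
∂π/∂x_{Largo} = 89 − 4x_{Largo} − x_{Kora} = 0 ⇒ x_{Largo} = 22.25 − 0.25x_{Kora}.
At x_{Kora} = 21: x_{Largo} = 22.25 − 0.25·21 = 17.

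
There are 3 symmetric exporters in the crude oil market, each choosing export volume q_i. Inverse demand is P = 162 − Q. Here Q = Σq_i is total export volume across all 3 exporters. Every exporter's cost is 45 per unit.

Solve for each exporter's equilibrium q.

29.25

A representative exporter's profit is π_i = q_i(162 − Q) − 45q_i, with Q = q_i + Σ_{j≠i} q_j.
First-order condition: 117 − 2q_i − Σ_{j≠i} q_j = 0.
Imposing symmetry (q_j = q for all j) turns Σ_{j≠i} q_j into 2q, so 117 = 4q and q = 29.25.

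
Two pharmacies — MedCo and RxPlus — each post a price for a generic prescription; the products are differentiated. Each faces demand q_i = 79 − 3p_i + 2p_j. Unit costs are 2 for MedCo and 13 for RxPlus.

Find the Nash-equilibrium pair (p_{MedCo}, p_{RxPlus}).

23.3125, 27.4375

MedCo's profit: π = (p_{MedCo} − 2)(79 − 3p_{MedCo} + 2p_{RxPlus}).
∂π/∂p_{MedCo} = 85 − 6p_{MedCo} + 2p_{RxPlus} = 0 ⇒ p_{MedCo} = 85/6 + (1/3)p_{RxPlus}.
Similarly p_{RxPlus} = 59/3 + (1/3)p_{MedCo}.
Solving the two reaction functions simultaneously: (1 − (1/3)(1/3))p_{MedCo} = 85/6 + (1/3)·(59/3), so (8/9)p_{MedCo} = 373/18 and p_{MedCo} = 23.3125.
Then p_{RxPlus} = 59/3 + (1/3)·23.3125 = 27.4375.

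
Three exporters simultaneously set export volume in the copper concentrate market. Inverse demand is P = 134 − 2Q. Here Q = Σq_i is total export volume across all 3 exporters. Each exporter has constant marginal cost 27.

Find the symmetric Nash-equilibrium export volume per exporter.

A representative exporter's profit is π_i = q_i(134 − 2Q) − 27q_i, with Q = q_i + Σ_{j≠i} q_j.
First-order condition: 107 − 4q_i − 2Σ_{j≠i} q_j = 0.
With identical exporters, set every q_j = q: then 107 − 4q − 4q = 0, i.e. q = 107/8 = 13.375.

13.375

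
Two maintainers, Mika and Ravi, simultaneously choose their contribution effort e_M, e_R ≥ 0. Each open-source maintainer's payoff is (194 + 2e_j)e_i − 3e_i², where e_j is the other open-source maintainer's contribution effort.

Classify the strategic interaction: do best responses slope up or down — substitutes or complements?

Mika's payoff is (194 + 2e_R)e_M − 3e_M².
∂π/∂e_M = 194 + 2e_R − 6e_M = 0, so e_M = 97/3 + (1/3)e_R.
The best-response slope de_M/de_R = 1/3 > 0: the reaction function is upward-sloping, so the choices are strategic complements.

strategic complements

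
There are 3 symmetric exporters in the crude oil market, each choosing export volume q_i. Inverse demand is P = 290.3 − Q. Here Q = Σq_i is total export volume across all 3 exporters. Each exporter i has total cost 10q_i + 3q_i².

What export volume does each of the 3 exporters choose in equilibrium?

A representative exporter's profit is π_i = q_i(290.3 − Q) − 10q_i − 3q_i², with Q = q_i + Σ_{j≠i} q_j.
First-order condition: 280.3 − 8q_i − Σ_{j≠i} q_j = 0.
Imposing symmetry (q_j = q for all j) turns Σ_{j≠i} q_j into 2q, so 280.3 = 10q and q = 28.03.

28.03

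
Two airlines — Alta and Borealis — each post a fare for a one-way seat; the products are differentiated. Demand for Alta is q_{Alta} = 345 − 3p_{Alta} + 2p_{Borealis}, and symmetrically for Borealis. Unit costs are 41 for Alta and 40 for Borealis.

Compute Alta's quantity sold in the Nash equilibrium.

Alta's profit: π = (p_{Alta} − 41)(345 − 3p_{Alta} + 2p_{Borealis}).
∂π/∂p_{Alta} = 468 − 6p_{Alta} + 2p_{Borealis} = 0 ⇒ p_{Alta} = 78 + (1/3)p_{Borealis}.
Similarly p_{Borealis} = 77.5 + (1/3)p_{Alta}.
Solving the two reaction functions simultaneously: (1 − (1/3)(1/3))p_{Alta} = 78 + (1/3)·77.5, so (8/9)p_{Alta} = 623/6 and p_{Alta} = 116.8125.
Then p_{Borealis} = 77.5 + (1/3)·116.8125 = 116.4375.
q_{Alta} = 345 − 3·116.8125 + 2·116.4375 = 227.4375.

227.4375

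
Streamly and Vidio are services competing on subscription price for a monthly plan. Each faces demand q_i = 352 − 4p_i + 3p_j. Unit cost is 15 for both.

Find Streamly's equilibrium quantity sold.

269.6

Streamly's profit: π = (p_{Streamly} − 15)(352 − 4p_{Streamly} + 3p_{Vidio}).
∂π/∂p_{Streamly} = 412 − 8p_{Streamly} + 3p_{Vidio} = 0 ⇒ p_{Streamly} = 51.5 + 0.375p_{Vidio}.
Setting p_{Streamly} = p_{Vidio} in the reaction function: p_{Streamly} = 51.5 + 0.375p_{Streamly}, so p_{Streamly} = 51.5 / 0.625 = 82.4.
q_{Streamly} = 352 − 4·82.4 + 3·82.4 = 269.6.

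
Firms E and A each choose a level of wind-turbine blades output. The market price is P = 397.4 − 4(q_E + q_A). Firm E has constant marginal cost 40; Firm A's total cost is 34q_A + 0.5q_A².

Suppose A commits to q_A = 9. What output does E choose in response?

40.175

Firm E's profit: π = q_E(397.4 − 4(q_E + q_A)) − 40q_E.
∂π/∂q_E = 357.4 − 8q_E − 4q_A = 0, so q_E = 44.675 − 0.5q_A.
At q_A = 9: q_E = 44.675 − 0.5·9 = 40.175.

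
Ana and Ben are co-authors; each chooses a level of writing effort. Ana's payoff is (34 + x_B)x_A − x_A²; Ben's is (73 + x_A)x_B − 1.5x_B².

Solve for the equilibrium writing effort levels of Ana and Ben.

35, 36

Expanding Ana's payoff: 34x_A + x_Bx_A − x_A².
∂π/∂x_A = 34 + x_B − 2x_A = 0, so x_A = 17 + 0.5x_B.
Likewise for Ben: x_B = 73/3 + (1/3)x_A.
Solving the two reaction functions simultaneously: (1 − (0.5)(1/3))x_A = 17 + 0.5·(73/3), so (5/6)x_A = 175/6 and x_A = 35.
Then x_B = 73/3 + (1/3)·35 = 36.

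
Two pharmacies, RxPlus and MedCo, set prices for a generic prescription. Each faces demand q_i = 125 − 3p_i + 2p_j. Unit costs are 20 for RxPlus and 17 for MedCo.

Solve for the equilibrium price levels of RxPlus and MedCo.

RxPlus's profit: π = (p_{RxPlus} − 20)(125 − 3p_{RxPlus} + 2p_{MedCo}).
∂π/∂p_{RxPlus} = 185 − 6p_{RxPlus} + 2p_{MedCo} = 0 ⇒ p_{RxPlus} = 185/6 + (1/3)p_{MedCo}.
Similarly p_{MedCo} = 88/3 + (1/3)p_{RxPlus}.
Substituting the second reaction function into the first: p_{RxPlus} = 185/6 + (1/3)(88/3 + (1/3)p_{RxPlus}), which gives (8/9)p_{RxPlus} = 731/18 ⇒ p_{RxPlus} = 45.6875.
Then p_{MedCo} = 88/3 + (1/3)·45.6875 = 44.5625.

45.6875, 44.5625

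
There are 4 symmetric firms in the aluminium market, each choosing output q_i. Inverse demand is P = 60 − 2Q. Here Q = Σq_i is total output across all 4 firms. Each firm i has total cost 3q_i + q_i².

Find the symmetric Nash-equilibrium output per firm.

A representative firm's profit is π_i = q_i(60 − 2Q) − 3q_i − q_i², with Q = q_i + Σ_{j≠i} q_j.
First-order condition: 57 − 6q_i − 2Σ_{j≠i} q_j = 0.
With identical firms, set every q_j = q: then 57 − 6q − 6q = 0, i.e. q = 57/12 = 4.75.

4.75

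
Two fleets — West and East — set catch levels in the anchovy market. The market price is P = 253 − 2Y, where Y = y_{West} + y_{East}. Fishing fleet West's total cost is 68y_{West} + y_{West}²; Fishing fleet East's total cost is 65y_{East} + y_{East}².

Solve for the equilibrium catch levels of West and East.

Fishing fleet West's profit: π = y_{West}(253 − 2(y_{West} + y_{East})) − 68y_{West} − y_{West}².
∂π/∂y_{West} = 185 − 6y_{West} − 2y_{East} = 0, so y_{West} = 185/6 − (1/3)y_{East}.
By the same steps for East: y_{East} = 94/3 − (1/3)y_{West}.
Plugging y_{East} into West's best response: y_{West} = 185/6 − (1/3)(94/3 − (1/3)y_{West}) ⇒ (8/9)y_{West} = 367/18, so y_{West} = 22.9375.
Then y_{East} = 94/3 − (1/3)·22.9375 = 23.6875.

22.9375, 23.6875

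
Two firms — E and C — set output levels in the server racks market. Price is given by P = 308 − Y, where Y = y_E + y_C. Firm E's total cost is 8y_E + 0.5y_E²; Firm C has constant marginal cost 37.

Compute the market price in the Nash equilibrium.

139.6

Firm E's profit: π = y_E(308 − (y_E + y_C)) − 8y_E − 0.5y_E².
∂π/∂y_E = 300 − 3y_E − y_C = 0, so y_E = 100 − (1/3)y_C.
For C: ∂π/∂y_C = 271 − 2y_C − y_E = 0 ⇒ y_C = 135.5 − 0.5y_E.
Plugging y_C into E's best response: y_E = 100 − (1/3)(135.5 − 0.5y_E) ⇒ (5/6)y_E = 329/6, so y_E = 65.8.
Then y_C = 135.5 − 0.5·65.8 = 102.6.
Equilibrium price: P = 308 − 168.4 = 139.6.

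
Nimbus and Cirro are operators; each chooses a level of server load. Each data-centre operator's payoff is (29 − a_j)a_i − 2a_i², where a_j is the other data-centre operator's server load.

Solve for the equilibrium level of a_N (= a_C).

Nimbus's payoff is (29 − a_C)a_N − 2a_N².
∂π/∂a_N = 29 − a_C − 4a_N = 0, so a_N = 7.25 − 0.25a_C.
The game is symmetric, so in equilibrium a_C = a_N: the reaction function gives 1.25a_N = 7.25, hence a_N = 5.8.

5.8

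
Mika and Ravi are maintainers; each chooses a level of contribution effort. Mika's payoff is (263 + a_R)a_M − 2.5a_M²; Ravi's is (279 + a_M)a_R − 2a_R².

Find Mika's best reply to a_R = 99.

72.4

Expanding Mika's payoff: 263a_M + a_Ra_M − 2.5a_M².
∂π/∂a_M = 263 + a_R − 5a_M = 0, so a_M = 52.6 + 0.2a_R.
At a_R = 99: a_M = 52.6 + 0.2·99 = 72.4.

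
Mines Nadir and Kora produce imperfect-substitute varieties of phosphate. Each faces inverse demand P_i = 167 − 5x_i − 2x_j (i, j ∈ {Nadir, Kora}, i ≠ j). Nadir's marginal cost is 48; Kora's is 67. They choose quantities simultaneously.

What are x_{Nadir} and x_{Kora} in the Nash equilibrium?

Mine Nadir's profit: π = x_{Nadir}(167 − 5x_{Nadir} − 2x_{Kora}) − 48x_{Nadir}.
∂π/∂x_{Nadir} = 119 − 10x_{Nadir} − 2x_{Kora} = 0 ⇒ x_{Nadir} = 11.9 − 0.2x_{Kora}.
Similarly x_{Kora} = 10 − 0.2x_{Nadir}.
Plugging x_{Kora} into Nadir's best response: x_{Nadir} = 11.9 − 0.2(10 − 0.2x_{Nadir}) ⇒ 0.96x_{Nadir} = 9.9, so x_{Nadir} = 10.3125.
Then x_{Kora} = 10 − 0.2·10.3125 = 7.9375.

10.3125, 7.9375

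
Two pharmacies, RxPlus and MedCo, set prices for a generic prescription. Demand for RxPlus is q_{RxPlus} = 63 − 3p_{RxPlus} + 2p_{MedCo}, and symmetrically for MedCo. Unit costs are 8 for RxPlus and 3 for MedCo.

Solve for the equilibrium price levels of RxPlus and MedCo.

RxPlus's profit: π = (p_{RxPlus} − 8)(63 − 3p_{RxPlus} + 2p_{MedCo}).
∂π/∂p_{RxPlus} = 87 − 6p_{RxPlus} + 2p_{MedCo} = 0 ⇒ p_{RxPlus} = 14.5 + (1/3)p_{MedCo}.
Similarly p_{MedCo} = 12 + (1/3)p_{RxPlus}.
Substituting the second reaction function into the first: p_{RxPlus} = 14.5 + (1/3)(12 + (1/3)p_{RxPlus}), which gives (8/9)p_{RxPlus} = 18.5 ⇒ p_{RxPlus} = 20.8125.
Then p_{MedCo} = 12 + (1/3)·20.8125 = 18.9375.

20.8125, 18.9375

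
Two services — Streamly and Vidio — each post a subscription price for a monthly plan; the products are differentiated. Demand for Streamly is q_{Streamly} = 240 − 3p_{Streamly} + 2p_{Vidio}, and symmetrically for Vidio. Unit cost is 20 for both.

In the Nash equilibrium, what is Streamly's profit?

Streamly's profit: π = (p_{Streamly} − 20)(240 − 3p_{Streamly} + 2p_{Vidio}).
∂π/∂p_{Streamly} = 300 − 6p_{Streamly} + 2p_{Vidio} = 0 ⇒ p_{Streamly} = 50 + (1/3)p_{Vidio}.
The game is symmetric, so in equilibrium p_{Vidio} = p_{Streamly}: the reaction function gives (2/3)p_{Streamly} = 50, hence p_{Streamly} = 75.
q_{Streamly} = 240 − 3·75 + 2·75 = 165.
Profit = (75 − 20)·165 = 9075.

9075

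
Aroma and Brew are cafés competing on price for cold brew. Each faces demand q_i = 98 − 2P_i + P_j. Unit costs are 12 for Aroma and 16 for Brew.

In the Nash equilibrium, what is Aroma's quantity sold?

58.4

Aroma's profit: π = (P_{Aroma} − 12)(98 − 2P_{Aroma} + P_{Brew}).
∂π/∂P_{Aroma} = 122 − 4P_{Aroma} + P_{Brew} = 0 ⇒ P_{Aroma} = 30.5 + 0.25P_{Brew}.
Similarly P_{Brew} = 32.5 + 0.25P_{Aroma}.
Solving the two reaction functions simultaneously: (1 − (0.25)(0.25))P_{Aroma} = 30.5 + 0.25·32.5, so 0.9375P_{Aroma} = 38.625 and P_{Aroma} = 41.2.
Then P_{Brew} = 32.5 + 0.25·41.2 = 42.8.
q_{Aroma} = 98 − 2·41.2 + 42.8 = 58.4.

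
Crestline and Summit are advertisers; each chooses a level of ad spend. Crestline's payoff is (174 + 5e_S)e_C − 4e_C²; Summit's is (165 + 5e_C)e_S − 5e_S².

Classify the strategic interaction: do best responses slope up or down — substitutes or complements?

strategic complements

Expanding Crestline's payoff: 174e_C + 5e_Se_C − 4e_C².
∂π/∂e_C = 174 + 5e_S − 8e_C = 0, so e_C = 21.75 + 0.625e_S.
The best-response slope de_C/de_S = 0.625 > 0: the reaction function is upward-sloping, so the choices are strategic complements.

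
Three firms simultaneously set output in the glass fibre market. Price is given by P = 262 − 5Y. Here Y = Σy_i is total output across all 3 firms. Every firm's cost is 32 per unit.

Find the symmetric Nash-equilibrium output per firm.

A representative firm's profit is π_i = y_i(262 − 5Y) − 32y_i, with Y = y_i + Σ_{j≠i} y_j.
First-order condition: 230 − 10y_i − 5Σ_{j≠i} y_j = 0.
In a symmetric equilibrium every firm chooses the same y, so Σ_{j≠i} y_j = 2y. The condition becomes 230 − 20y = 0, giving y = 230/20 = 11.5.

11.5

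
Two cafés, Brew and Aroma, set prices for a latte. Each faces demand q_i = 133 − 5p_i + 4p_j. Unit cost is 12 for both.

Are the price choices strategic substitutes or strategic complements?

Brew's profit: π = (p_{Brew} − 12)(133 − 5p_{Brew} + 4p_{Aroma}).
∂π/∂p_{Brew} = 193 − 10p_{Brew} + 4p_{Aroma} = 0 ⇒ p_{Brew} = 19.3 + 0.4p_{Aroma}.
The best-response slope dp_{Brew}/dp_{Aroma} = 0.4 > 0: the reaction function is upward-sloping, so the choices are strategic complements.

strategic complements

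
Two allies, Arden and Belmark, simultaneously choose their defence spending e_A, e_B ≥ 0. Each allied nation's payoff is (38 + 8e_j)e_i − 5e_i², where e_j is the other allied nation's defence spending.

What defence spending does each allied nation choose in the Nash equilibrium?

19

Arden's payoff is (38 + 8e_B)e_A − 5e_A².
∂π/∂e_A = 38 + 8e_B − 10e_A = 0, so e_A = 3.8 + 0.8e_B.
By symmetry e_B = e_A; substituting into the reaction function, 0.2e_A = 3.8 and e_A = 19.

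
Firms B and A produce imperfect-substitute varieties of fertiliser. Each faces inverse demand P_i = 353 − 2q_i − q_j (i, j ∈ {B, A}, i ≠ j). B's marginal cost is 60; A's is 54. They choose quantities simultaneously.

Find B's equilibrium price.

176.4

Firm B's profit: π = q_B(353 − 2q_B − q_A) − 60q_B.
∂π/∂q_B = 293 − 4q_B − q_A = 0 ⇒ q_B = 73.25 − 0.25q_A.
Similarly q_A = 74.75 − 0.25q_B.
Plugging q_A into B's best response: q_B = 73.25 − 0.25(74.75 − 0.25q_B) ⇒ 0.9375q_B = 54.5625, so q_B = 58.2.
Then q_A = 74.75 − 0.25·58.2 = 60.2.
P_B = 353 − 2·58.2 − 60.2 = 176.4.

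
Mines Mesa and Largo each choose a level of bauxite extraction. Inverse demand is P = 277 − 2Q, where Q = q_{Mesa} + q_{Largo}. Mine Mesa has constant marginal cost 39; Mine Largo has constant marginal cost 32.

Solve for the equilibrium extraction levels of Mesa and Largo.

38.5, 42

Mine Mesa's profit: π = q_{Mesa}(277 − 2(q_{Mesa} + q_{Largo})) − 39q_{Mesa}.
∂π/∂q_{Mesa} = 238 − 4q_{Mesa} − 2q_{Largo} = 0, so q_{Mesa} = 59.5 − 0.5q_{Largo}.
By the same steps for Largo: q_{Largo} = 61.25 − 0.5q_{Mesa}.
Substituting the second reaction function into the first: q_{Mesa} = 59.5 − 0.5(61.25 − 0.5q_{Mesa}), which gives 0.75q_{Mesa} = 28.875 ⇒ q_{Mesa} = 38.5.
Then q_{Largo} = 61.25 − 0.5·38.5 = 42.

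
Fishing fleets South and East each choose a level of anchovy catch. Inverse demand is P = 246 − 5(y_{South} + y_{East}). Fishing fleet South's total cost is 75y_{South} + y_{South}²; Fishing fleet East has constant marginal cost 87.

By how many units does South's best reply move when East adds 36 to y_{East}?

-15

Fishing fleet South's profit: π = y_{South}(246 − 5(y_{South} + y_{East})) − 75y_{South} − y_{South}².
∂π/∂y_{South} = 171 − 12y_{South} − 5y_{East} = 0, so y_{South} = 14.25 − (5/12)y_{East}.
The reaction-function slope is −5/12, so a 36-unit rise in y_{East} moves y_{South} by −5/12 × 36 = −15. South's best response falls — the actions are strategic substitutes.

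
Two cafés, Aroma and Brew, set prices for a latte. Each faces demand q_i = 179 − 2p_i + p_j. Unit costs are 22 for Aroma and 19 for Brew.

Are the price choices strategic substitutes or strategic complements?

Aroma's profit: π = (p_{Aroma} − 22)(179 − 2p_{Aroma} + p_{Brew}).
∂π/∂p_{Aroma} = 223 − 4p_{Aroma} + p_{Brew} = 0 ⇒ p_{Aroma} = 55.75 + 0.25p_{Brew}.
The best-response slope dp_{Aroma}/dp_{Brew} = 0.25 > 0: the reaction function is upward-sloping, so the choices are strategic complements.

strategic complements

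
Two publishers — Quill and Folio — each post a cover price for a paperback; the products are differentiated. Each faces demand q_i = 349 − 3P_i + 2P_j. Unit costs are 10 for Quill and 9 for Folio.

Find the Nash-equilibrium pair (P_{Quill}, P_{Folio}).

94.5625, 94.1875

Quill's profit: π = (P_{Quill} − 10)(349 − 3P_{Quill} + 2P_{Folio}).
∂π/∂P_{Quill} = 379 − 6P_{Quill} + 2P_{Folio} = 0 ⇒ P_{Quill} = 379/6 + (1/3)P_{Folio}.
Similarly P_{Folio} = 188/3 + (1/3)P_{Quill}.
Substituting the second reaction function into the first: P_{Quill} = 379/6 + (1/3)(188/3 + (1/3)P_{Quill}), which gives (8/9)P_{Quill} = 1513/18 ⇒ P_{Quill} = 94.5625.
Then P_{Folio} = 188/3 + (1/3)·94.5625 = 94.1875.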